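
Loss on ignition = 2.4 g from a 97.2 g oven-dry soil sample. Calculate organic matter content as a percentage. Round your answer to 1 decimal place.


Step 1: OM% = 100 * LOI / sample mass
Step 2: OM = 100 * 2.4 / 97.2
Step 3: OM = 2.5%

2.5


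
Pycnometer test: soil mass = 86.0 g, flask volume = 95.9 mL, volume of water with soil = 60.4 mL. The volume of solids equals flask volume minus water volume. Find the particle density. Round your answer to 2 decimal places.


Step 1: Volume of solids = flask volume - water volume with soil
Step 2: V_solids = 95.9 - 60.4 = 35.5 mL
Step 3: Particle density = mass / V_solids = 86.0 / 35.5 = 2.42 g/cm^3

2.42


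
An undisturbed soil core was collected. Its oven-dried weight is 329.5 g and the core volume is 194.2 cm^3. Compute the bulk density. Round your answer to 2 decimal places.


Step 1: Identify the formula: BD = dry mass / volume
Step 2: Substitute values: BD = 329.5 / 194.2
Step 3: BD = 1.7 g/cm^3

1.7


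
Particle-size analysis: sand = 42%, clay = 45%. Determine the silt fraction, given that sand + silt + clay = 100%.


Step 1: sand + silt + clay = 100%
Step 2: silt = 100 - sand - clay
Step 3: silt = 100 - 42 - 45
Step 4: silt = 13%

13


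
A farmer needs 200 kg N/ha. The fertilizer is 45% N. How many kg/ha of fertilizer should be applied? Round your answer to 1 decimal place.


Step 1: Fertilizer rate = target N / (N content / 100)
Step 2: Rate = 200 / (45 / 100)
Step 3: Rate = 200 / 0.45
Step 4: Rate = 444.4 kg/ha

444.4


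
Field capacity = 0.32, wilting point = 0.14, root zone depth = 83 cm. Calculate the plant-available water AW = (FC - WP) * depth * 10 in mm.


Step 1: Available water = (FC - WP) * depth * 10
Step 2: AW = (0.32 - 0.14) * 83 * 10
Step 3: AW = 0.18 * 83 * 10
Step 4: AW = 149.4 mm

149.4


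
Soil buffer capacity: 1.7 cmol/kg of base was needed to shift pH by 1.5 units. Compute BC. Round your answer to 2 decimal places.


Step 1: BC = change in base / change in pH
Step 2: BC = 1.7 / 1.5
Step 3: BC = 1.13 cmol/(kg*pH unit)

1.13


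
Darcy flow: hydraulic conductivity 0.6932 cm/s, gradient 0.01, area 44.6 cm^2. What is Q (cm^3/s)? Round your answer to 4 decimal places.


Step 1: Apply Darcy's law: Q = K * i * A
Step 2: Q = 0.6932 * 0.01 * 44.6
Step 3: Q = 0.3092 cm^3/s

0.3092


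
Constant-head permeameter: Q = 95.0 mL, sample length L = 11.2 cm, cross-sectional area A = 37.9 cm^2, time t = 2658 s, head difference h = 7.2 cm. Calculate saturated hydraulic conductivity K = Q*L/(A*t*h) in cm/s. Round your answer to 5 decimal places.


Step 1: K = Q * L / (A * t * h)
Step 2: Numerator = 95.0 * 11.2 = 1064.0
Step 3: Denominator = 37.9 * 2658 * 7.2 = 725315.04
Step 4: K = 1064.0 / 725315.04 = 0.00147 cm/s

0.00147


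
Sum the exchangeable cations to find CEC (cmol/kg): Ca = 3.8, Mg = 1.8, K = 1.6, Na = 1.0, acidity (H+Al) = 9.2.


Step 1: CEC = Ca + Mg + K + Na + (H+Al)
Step 2: CEC = 3.8 + 1.8 + 1.6 + 1.0 + 9.2
Step 3: CEC = 17.4 cmol/kg

17.4


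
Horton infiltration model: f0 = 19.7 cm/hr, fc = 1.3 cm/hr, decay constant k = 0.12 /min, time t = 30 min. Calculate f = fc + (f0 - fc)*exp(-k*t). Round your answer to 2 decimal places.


Step 1: f = fc + (f0 - fc) * exp(-k * t)
Step 2: exp(-0.12 * 30) = 0.027324
Step 3: f = 1.3 + (19.7 - 1.3) * 0.027324
Step 4: f = 1.3 + 18.4 * 0.027324
Step 5: f = 1.8 cm/hr

1.8


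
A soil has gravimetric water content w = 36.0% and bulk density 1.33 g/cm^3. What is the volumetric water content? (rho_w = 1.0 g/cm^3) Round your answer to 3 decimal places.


Step 1: theta = (w / 100) * BD / rho_w
Step 2: theta = (36.0 / 100) * 1.33 / 1.0
Step 3: theta = 0.36 * 1.33
Step 4: theta = 0.479

0.479


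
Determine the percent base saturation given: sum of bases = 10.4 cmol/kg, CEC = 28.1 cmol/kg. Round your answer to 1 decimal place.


Step 1: BS = 100 * (sum of bases) / CEC
Step 2: BS = 100 * 10.4 / 28.1
Step 3: BS = 37.0%

37.0


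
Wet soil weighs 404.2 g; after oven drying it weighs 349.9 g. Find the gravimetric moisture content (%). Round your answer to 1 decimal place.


Step 1: Water mass = wet - dry = 404.2 - 349.9 = 54.3 g
Step 2: w = 100 * water mass / dry mass
Step 3: w = 100 * 54.3 / 349.9 = 15.5%

15.5


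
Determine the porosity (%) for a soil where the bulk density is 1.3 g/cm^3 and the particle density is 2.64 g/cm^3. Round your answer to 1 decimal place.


Step 1: Formula: n = 100 * (1 - BD / PD)
Step 2: n = 100 * (1 - 1.3 / 2.64)
Step 3: n = 100 * (1 - 0.49242)
Step 4: n = 50.8%

50.8


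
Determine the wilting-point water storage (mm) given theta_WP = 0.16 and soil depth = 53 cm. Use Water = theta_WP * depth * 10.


Step 1: Water (mm) = theta_WP * depth * 10
Step 2: Water = 0.16 * 53 * 10
Step 3: Water = 84.8 mm

84.8


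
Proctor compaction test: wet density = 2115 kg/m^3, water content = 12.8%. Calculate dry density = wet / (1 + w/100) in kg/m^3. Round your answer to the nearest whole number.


Step 1: Dry density = wet density / (1 + w/100)
Step 2: Dry density = 2115 / (1 + 12.8/100)
Step 3: Dry density = 2115 / 1.128
Step 4: Dry density = 1875 kg/m^3

1875


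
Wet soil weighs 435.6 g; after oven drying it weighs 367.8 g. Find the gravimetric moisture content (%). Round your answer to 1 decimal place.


Step 1: Water mass = wet - dry = 435.6 - 367.8 = 67.8 g
Step 2: w = 100 * water mass / dry mass
Step 3: w = 100 * 67.8 / 367.8 = 18.4%

18.4


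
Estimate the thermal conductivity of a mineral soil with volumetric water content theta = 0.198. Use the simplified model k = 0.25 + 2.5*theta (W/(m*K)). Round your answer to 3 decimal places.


Step 1: k = 0.25 + 2.5 * theta
Step 2: k = 0.25 + 2.5 * 0.198
Step 3: k = 0.25 + 0.495
Step 4: k = 0.745 W/(m*K)

0.745


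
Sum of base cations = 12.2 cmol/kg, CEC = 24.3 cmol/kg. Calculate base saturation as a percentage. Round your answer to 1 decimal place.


Step 1: BS = 100 * (sum of bases) / CEC
Step 2: BS = 100 * 12.2 / 24.3
Step 3: BS = 50.2%

50.2


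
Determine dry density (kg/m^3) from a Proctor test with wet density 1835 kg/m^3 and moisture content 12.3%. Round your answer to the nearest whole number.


Step 1: Dry density = wet density / (1 + w/100)
Step 2: Dry density = 1835 / (1 + 12.3/100)
Step 3: Dry density = 1835 / 1.123
Step 4: Dry density = 1634 kg/m^3

1634


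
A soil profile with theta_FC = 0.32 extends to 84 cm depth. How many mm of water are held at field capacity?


Step 1: Water (mm) = theta_FC * depth (cm) * 10
Step 2: Water = 0.32 * 84 * 10
Step 3: Water = 268.8 mm

268.8


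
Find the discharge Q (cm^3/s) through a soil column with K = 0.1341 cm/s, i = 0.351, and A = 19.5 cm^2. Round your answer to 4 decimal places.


Step 1: Apply Darcy's law: Q = K * i * A
Step 2: Q = 0.1341 * 0.351 * 19.5
Step 3: Q = 0.9178 cm^3/s

0.9178


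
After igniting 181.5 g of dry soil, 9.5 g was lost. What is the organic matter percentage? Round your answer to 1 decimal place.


Step 1: OM% = 100 * LOI / sample mass
Step 2: OM = 100 * 9.5 / 181.5
Step 3: OM = 5.2%

5.2


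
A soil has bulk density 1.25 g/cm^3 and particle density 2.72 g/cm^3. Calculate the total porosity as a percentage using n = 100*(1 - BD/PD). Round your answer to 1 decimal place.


Step 1: Formula: n = 100 * (1 - BD / PD)
Step 2: n = 100 * (1 - 1.25 / 2.72)
Step 3: n = 100 * (1 - 0.45956)
Step 4: n = 54.0%

54.0


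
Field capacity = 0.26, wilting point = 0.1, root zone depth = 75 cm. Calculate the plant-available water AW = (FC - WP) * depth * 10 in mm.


Step 1: Available water = (FC - WP) * depth * 10
Step 2: AW = (0.26 - 0.1) * 75 * 10
Step 3: AW = 0.16 * 75 * 10
Step 4: AW = 120.0 mm

120.0


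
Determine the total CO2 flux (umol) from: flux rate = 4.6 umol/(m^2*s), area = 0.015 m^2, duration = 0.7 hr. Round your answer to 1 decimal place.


Step 1: Convert time to seconds: 0.7 hr * 3600 = 2520.0 s
Step 2: Total = flux * area * time_s
Step 3: Total = 4.6 * 0.015 * 2520.0
Step 4: Total = 173.9 umol

173.9


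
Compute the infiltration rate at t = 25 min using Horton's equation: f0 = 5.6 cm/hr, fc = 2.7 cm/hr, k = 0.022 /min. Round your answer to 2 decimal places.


Step 1: f = fc + (f0 - fc) * exp(-k * t)
Step 2: exp(-0.022 * 25) = 0.57695
Step 3: f = 2.7 + (5.6 - 2.7) * 0.57695
Step 4: f = 2.7 + 2.9 * 0.57695
Step 5: f = 4.37 cm/hr

4.37


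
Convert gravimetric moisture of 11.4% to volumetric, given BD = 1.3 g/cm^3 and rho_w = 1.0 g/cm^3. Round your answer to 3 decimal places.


Step 1: theta = (w / 100) * BD / rho_w
Step 2: theta = (11.4 / 100) * 1.3 / 1.0
Step 3: theta = 0.114 * 1.3
Step 4: theta = 0.148

0.148


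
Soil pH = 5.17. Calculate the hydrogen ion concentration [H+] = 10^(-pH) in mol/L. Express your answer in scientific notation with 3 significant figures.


Step 1: [H+] = 10^(-pH)
Step 2: [H+] = 10^(-5.17)
Step 3: [H+] = 6.76e-06 mol/L

6.76e-06


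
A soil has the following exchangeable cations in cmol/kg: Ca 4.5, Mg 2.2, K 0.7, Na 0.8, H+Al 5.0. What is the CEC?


Step 1: CEC = Ca + Mg + K + Na + (H+Al)
Step 2: CEC = 4.5 + 2.2 + 0.7 + 0.8 + 5.0
Step 3: CEC = 13.2 cmol/kg

13.2


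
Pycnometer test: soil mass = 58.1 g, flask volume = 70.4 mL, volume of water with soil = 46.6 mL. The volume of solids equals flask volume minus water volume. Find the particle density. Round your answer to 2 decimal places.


Step 1: Volume of solids = flask volume - water volume with soil
Step 2: V_solids = 70.4 - 46.6 = 23.8 mL
Step 3: Particle density = mass / V_solids = 58.1 / 23.8 = 2.44 g/cm^3

2.44


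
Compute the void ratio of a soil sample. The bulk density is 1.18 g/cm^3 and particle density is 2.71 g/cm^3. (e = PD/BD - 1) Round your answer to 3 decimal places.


Step 1: e = PD / BD - 1
Step 2: e = 2.71 / 1.18 - 1
Step 3: e = 2.29661 - 1
Step 4: e = 1.297

1.297


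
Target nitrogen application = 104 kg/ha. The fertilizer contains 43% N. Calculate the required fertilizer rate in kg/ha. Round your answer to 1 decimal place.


Step 1: Fertilizer rate = target N / (N content / 100)
Step 2: Rate = 104 / (43 / 100)
Step 3: Rate = 104 / 0.43
Step 4: Rate = 241.9 kg/ha

241.9


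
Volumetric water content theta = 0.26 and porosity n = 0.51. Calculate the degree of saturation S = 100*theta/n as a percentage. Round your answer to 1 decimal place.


Step 1: S = 100 * theta_v / n
Step 2: S = 100 * 0.26 / 0.51
Step 3: S = 51.0%

51.0


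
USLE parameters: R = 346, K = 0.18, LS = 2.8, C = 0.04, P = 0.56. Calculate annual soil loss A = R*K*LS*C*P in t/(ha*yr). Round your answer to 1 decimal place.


Step 1: A = R * K * LS * C * P
Step 2: R * K = 346 * 0.18 = 62.28
Step 3: (R*K) * LS = 62.28 * 2.8 = 174.384
Step 4: * C * P = 174.384 * 0.04 * 0.56 = 3.9
Step 5: A = 3.9 t/(ha*yr)

3.9


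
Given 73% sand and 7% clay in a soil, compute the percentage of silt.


Step 1: sand + silt + clay = 100%
Step 2: silt = 100 - sand - clay
Step 3: silt = 100 - 73 - 7
Step 4: silt = 20%

20


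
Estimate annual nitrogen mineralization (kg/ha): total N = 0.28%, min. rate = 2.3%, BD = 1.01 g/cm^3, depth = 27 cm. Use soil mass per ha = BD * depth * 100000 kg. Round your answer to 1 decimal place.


Step 1: Soil mass per ha = BD * depth * 100000 = 1.01 * 27 * 100000 = 2727000 kg
Step 2: Total N pool = soil mass * N%/100 = 2727000 * 0.28/100 = 7635.6 kg/ha
Step 3: N mineralized = N pool * rate%/100 = 7635.6 * 2.3/100 = 175.6 kg/ha/yr

175.6


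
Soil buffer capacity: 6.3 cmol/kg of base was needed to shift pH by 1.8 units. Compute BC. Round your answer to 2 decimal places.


Step 1: BC = change in base / change in pH
Step 2: BC = 6.3 / 1.8
Step 3: BC = 3.5 cmol/(kg*pH unit)

3.5


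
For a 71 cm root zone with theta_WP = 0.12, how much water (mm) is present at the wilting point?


Step 1: Water (mm) = theta_WP * depth * 10
Step 2: Water = 0.12 * 71 * 10
Step 3: Water = 85.2 mm

85.2


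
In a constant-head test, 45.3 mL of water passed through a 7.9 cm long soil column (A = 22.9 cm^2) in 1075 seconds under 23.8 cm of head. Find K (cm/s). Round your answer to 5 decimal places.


Step 1: K = Q * L / (A * t * h)
Step 2: Numerator = 45.3 * 7.9 = 357.87
Step 3: Denominator = 22.9 * 1075 * 23.8 = 585896.5
Step 4: K = 357.87 / 585896.5 = 0.00061 cm/s

0.00061


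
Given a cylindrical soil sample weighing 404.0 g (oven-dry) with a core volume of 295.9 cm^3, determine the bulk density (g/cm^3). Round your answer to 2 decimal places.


Step 1: Identify the formula: BD = dry mass / volume
Step 2: Substitute values: BD = 404.0 / 295.9
Step 3: BD = 1.37 g/cm^3

1.37


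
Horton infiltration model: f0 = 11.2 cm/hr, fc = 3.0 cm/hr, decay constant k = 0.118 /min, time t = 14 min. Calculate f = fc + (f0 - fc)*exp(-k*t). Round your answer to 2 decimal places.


Step 1: f = fc + (f0 - fc) * exp(-k * t)
Step 2: exp(-0.118 * 14) = 0.191666
Step 3: f = 3.0 + (11.2 - 3.0) * 0.191666
Step 4: f = 3.0 + 8.2 * 0.191666
Step 5: f = 4.57 cm/hr

4.57


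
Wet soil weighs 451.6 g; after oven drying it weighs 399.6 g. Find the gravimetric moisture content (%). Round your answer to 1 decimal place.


Step 1: Water mass = wet - dry = 451.6 - 399.6 = 52.0 g
Step 2: w = 100 * water mass / dry mass
Step 3: w = 100 * 52.0 / 399.6 = 13.0%

13.0


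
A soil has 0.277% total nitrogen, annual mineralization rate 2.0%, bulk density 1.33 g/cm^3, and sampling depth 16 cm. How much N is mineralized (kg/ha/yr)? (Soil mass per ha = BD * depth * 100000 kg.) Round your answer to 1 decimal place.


Step 1: Soil mass per ha = BD * depth * 100000 = 1.33 * 16 * 100000 = 2128000 kg
Step 2: Total N pool = soil mass * N%/100 = 2128000 * 0.277/100 = 5894.56 kg/ha
Step 3: N mineralized = N pool * rate%/100 = 5894.56 * 2.0/100 = 117.9 kg/ha/yr

117.9


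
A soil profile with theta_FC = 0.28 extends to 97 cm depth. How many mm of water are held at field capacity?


Step 1: Water (mm) = theta_FC * depth (cm) * 10
Step 2: Water = 0.28 * 97 * 10
Step 3: Water = 271.6 mm

271.6


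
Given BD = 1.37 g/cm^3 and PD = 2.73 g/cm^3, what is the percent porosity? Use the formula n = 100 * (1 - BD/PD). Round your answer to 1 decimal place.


Step 1: Formula: n = 100 * (1 - BD / PD)
Step 2: n = 100 * (1 - 1.37 / 2.73)
Step 3: n = 100 * (1 - 0.50183)
Step 4: n = 49.8%

49.8


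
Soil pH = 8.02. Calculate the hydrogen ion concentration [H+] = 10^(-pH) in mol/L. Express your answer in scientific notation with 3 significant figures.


Step 1: [H+] = 10^(-pH)
Step 2: [H+] = 10^(-8.02)
Step 3: [H+] = 9.55e-09 mol/L

9.55e-09


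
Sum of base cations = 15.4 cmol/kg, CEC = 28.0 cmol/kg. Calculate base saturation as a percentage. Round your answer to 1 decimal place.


Step 1: BS = 100 * (sum of bases) / CEC
Step 2: BS = 100 * 15.4 / 28.0
Step 3: BS = 55.0%

55.0


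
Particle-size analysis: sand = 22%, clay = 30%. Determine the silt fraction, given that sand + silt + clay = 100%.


Step 1: sand + silt + clay = 100%
Step 2: silt = 100 - sand - clay
Step 3: silt = 100 - 22 - 30
Step 4: silt = 48%

48


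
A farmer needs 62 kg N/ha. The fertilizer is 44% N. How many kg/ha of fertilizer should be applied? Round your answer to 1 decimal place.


Step 1: Fertilizer rate = target N / (N content / 100)
Step 2: Rate = 62 / (44 / 100)
Step 3: Rate = 62 / 0.44
Step 4: Rate = 140.9 kg/ha

140.9


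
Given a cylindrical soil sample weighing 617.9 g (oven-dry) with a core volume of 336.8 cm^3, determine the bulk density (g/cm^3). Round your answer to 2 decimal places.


Step 1: Identify the formula: BD = dry mass / volume
Step 2: Substitute values: BD = 617.9 / 336.8
Step 3: BD = 1.83 g/cm^3

1.83


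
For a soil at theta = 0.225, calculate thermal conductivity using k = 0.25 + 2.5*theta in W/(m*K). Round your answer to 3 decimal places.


Step 1: k = 0.25 + 2.5 * theta
Step 2: k = 0.25 + 2.5 * 0.225
Step 3: k = 0.25 + 0.563
Step 4: k = 0.813 W/(m*K)

0.813


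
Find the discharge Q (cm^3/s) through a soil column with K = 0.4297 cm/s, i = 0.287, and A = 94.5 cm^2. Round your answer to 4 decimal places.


Step 1: Apply Darcy's law: Q = K * i * A
Step 2: Q = 0.4297 * 0.287 * 94.5
Step 3: Q = 11.6541 cm^3/s

11.6541


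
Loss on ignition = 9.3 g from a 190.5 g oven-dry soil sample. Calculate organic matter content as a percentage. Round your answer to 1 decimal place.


Step 1: OM% = 100 * LOI / sample mass
Step 2: OM = 100 * 9.3 / 190.5
Step 3: OM = 4.9%

4.9


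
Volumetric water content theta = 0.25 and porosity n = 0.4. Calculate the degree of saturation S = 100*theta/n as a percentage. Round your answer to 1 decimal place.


Step 1: S = 100 * theta_v / n
Step 2: S = 100 * 0.25 / 0.4
Step 3: S = 62.5%

62.5


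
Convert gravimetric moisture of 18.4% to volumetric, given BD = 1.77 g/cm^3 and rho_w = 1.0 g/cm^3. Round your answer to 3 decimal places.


Step 1: theta = (w / 100) * BD / rho_w
Step 2: theta = (18.4 / 100) * 1.77 / 1.0
Step 3: theta = 0.184 * 1.77
Step 4: theta = 0.326

0.326


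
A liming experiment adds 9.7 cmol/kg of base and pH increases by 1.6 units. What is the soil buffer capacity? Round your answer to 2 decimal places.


Step 1: BC = change in base / change in pH
Step 2: BC = 9.7 / 1.6
Step 3: BC = 6.06 cmol/(kg*pH unit)

6.06


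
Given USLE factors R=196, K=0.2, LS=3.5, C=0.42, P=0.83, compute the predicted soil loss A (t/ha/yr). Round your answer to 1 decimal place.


Step 1: A = R * K * LS * C * P
Step 2: R * K = 196 * 0.2 = 39.2
Step 3: (R*K) * LS = 39.2 * 3.5 = 137.2
Step 4: * C * P = 137.2 * 0.42 * 0.83 = 47.8
Step 5: A = 47.8 t/(ha*yr)

47.8


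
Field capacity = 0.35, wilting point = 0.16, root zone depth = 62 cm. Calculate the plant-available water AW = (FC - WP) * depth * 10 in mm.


Step 1: Available water = (FC - WP) * depth * 10
Step 2: AW = (0.35 - 0.16) * 62 * 10
Step 3: AW = 0.19 * 62 * 10
Step 4: AW = 117.8 mm

117.8


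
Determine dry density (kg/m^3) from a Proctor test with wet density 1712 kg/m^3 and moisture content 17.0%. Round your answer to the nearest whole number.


Step 1: Dry density = wet density / (1 + w/100)
Step 2: Dry density = 1712 / (1 + 17.0/100)
Step 3: Dry density = 1712 / 1.17
Step 4: Dry density = 1463 kg/m^3

1463


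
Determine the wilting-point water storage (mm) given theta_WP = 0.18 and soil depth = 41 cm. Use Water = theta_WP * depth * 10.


Step 1: Water (mm) = theta_WP * depth * 10
Step 2: Water = 0.18 * 41 * 10
Step 3: Water = 73.8 mm

73.8


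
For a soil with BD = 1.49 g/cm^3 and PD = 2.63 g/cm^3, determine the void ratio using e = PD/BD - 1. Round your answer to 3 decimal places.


Step 1: e = PD / BD - 1
Step 2: e = 2.63 / 1.49 - 1
Step 3: e = 1.7651 - 1
Step 4: e = 0.765

0.765


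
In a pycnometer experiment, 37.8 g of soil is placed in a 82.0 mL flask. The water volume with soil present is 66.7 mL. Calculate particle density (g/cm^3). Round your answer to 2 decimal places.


Step 1: Volume of solids = flask volume - water volume with soil
Step 2: V_solids = 82.0 - 66.7 = 15.3 mL
Step 3: Particle density = mass / V_solids = 37.8 / 15.3 = 2.47 g/cm^3

2.47


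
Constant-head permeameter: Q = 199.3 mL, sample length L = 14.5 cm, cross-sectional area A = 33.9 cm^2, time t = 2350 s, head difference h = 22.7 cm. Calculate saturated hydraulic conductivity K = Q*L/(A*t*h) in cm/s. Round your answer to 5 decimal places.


Step 1: K = Q * L / (A * t * h)
Step 2: Numerator = 199.3 * 14.5 = 2889.85
Step 3: Denominator = 33.9 * 2350 * 22.7 = 1808395.5
Step 4: K = 2889.85 / 1808395.5 = 0.0016 cm/s

0.0016


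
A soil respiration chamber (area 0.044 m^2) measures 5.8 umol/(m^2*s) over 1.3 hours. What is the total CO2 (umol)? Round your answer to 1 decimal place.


Step 1: Convert time to seconds: 1.3 hr * 3600 = 4680.0 s
Step 2: Total = flux * area * time_s
Step 3: Total = 5.8 * 0.044 * 4680.0
Step 4: Total = 1194.3 umol

1194.3


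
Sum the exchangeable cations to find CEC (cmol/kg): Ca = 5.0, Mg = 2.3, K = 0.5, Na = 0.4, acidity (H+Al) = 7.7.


Step 1: CEC = Ca + Mg + K + Na + (H+Al)
Step 2: CEC = 5.0 + 2.3 + 0.5 + 0.4 + 7.7
Step 3: CEC = 15.9 cmol/kg

15.9


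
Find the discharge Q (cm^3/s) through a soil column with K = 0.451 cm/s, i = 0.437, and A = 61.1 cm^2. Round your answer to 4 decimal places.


Step 1: Apply Darcy's law: Q = K * i * A
Step 2: Q = 0.451 * 0.437 * 61.1
Step 3: Q = 12.042 cm^3/s

12.042


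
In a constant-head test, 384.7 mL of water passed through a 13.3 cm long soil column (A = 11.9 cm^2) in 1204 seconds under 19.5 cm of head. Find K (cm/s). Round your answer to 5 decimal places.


Step 1: K = Q * L / (A * t * h)
Step 2: Numerator = 384.7 * 13.3 = 5116.51
Step 3: Denominator = 11.9 * 1204 * 19.5 = 279388.2
Step 4: K = 5116.51 / 279388.2 = 0.01831 cm/s

0.01831


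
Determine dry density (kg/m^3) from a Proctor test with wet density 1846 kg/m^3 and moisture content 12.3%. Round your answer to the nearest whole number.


Step 1: Dry density = wet density / (1 + w/100)
Step 2: Dry density = 1846 / (1 + 12.3/100)
Step 3: Dry density = 1846 / 1.123
Step 4: Dry density = 1644 kg/m^3

1644


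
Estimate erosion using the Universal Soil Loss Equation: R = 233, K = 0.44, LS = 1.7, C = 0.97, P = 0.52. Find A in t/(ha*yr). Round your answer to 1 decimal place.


Step 1: A = R * K * LS * C * P
Step 2: R * K = 233 * 0.44 = 102.52
Step 3: (R*K) * LS = 102.52 * 1.7 = 174.284
Step 4: * C * P = 174.284 * 0.97 * 0.52 = 87.9
Step 5: A = 87.9 t/(ha*yr)

87.9


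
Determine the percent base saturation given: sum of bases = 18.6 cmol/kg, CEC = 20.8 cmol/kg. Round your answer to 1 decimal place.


Step 1: BS = 100 * (sum of bases) / CEC
Step 2: BS = 100 * 18.6 / 20.8
Step 3: BS = 89.4%

89.4


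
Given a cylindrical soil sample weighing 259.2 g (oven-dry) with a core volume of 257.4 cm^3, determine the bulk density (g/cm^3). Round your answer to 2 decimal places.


Step 1: Identify the formula: BD = dry mass / volume
Step 2: Substitute values: BD = 259.2 / 257.4
Step 3: BD = 1.01 g/cm^3

1.01


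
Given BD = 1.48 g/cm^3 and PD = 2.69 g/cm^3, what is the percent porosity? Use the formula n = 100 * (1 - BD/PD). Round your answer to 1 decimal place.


Step 1: Formula: n = 100 * (1 - BD / PD)
Step 2: n = 100 * (1 - 1.48 / 2.69)
Step 3: n = 100 * (1 - 0.55019)
Step 4: n = 45.0%

45.0


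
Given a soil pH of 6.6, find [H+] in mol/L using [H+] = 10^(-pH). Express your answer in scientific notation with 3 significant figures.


Step 1: [H+] = 10^(-pH)
Step 2: [H+] = 10^(-6.6)
Step 3: [H+] = 2.51e-07 mol/L

2.51e-07


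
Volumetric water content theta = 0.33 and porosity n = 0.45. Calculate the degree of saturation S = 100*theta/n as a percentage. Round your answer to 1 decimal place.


Step 1: S = 100 * theta_v / n
Step 2: S = 100 * 0.33 / 0.45
Step 3: S = 73.3%

73.3


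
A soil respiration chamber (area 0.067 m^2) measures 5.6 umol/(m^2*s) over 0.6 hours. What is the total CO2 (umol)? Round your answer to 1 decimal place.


Step 1: Convert time to seconds: 0.6 hr * 3600 = 2160.0 s
Step 2: Total = flux * area * time_s
Step 3: Total = 5.6 * 0.067 * 2160.0
Step 4: Total = 810.4 umol

810.4


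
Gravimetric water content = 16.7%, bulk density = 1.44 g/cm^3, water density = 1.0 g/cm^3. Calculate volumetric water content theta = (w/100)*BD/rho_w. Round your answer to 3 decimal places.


Step 1: theta = (w / 100) * BD / rho_w
Step 2: theta = (16.7 / 100) * 1.44 / 1.0
Step 3: theta = 0.167 * 1.44
Step 4: theta = 0.24

0.24


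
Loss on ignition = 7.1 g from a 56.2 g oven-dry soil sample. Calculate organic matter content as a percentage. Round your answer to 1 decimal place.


Step 1: OM% = 100 * LOI / sample mass
Step 2: OM = 100 * 7.1 / 56.2
Step 3: OM = 12.6%

12.6


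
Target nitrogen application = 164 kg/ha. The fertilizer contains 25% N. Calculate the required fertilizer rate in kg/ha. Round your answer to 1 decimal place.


Step 1: Fertilizer rate = target N / (N content / 100)
Step 2: Rate = 164 / (25 / 100)
Step 3: Rate = 164 / 0.25
Step 4: Rate = 656.0 kg/ha

656.0


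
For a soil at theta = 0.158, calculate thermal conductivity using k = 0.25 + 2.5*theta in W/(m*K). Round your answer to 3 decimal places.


Step 1: k = 0.25 + 2.5 * theta
Step 2: k = 0.25 + 2.5 * 0.158
Step 3: k = 0.25 + 0.395
Step 4: k = 0.645 W/(m*K)

0.645


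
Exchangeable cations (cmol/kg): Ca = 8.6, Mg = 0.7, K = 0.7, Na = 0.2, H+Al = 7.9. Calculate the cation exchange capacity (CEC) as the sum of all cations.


Step 1: CEC = Ca + Mg + K + Na + (H+Al)
Step 2: CEC = 8.6 + 0.7 + 0.7 + 0.2 + 7.9
Step 3: CEC = 18.1 cmol/kg

18.1


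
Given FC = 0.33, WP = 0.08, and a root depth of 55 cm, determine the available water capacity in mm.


Step 1: Available water = (FC - WP) * depth * 10
Step 2: AW = (0.33 - 0.08) * 55 * 10
Step 3: AW = 0.25 * 55 * 10
Step 4: AW = 137.5 mm

137.5


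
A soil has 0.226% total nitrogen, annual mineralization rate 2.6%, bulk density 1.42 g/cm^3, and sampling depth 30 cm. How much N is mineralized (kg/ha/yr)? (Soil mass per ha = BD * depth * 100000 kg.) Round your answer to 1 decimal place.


Step 1: Soil mass per ha = BD * depth * 100000 = 1.42 * 30 * 100000 = 4260000 kg
Step 2: Total N pool = soil mass * N%/100 = 4260000 * 0.226/100 = 9627.6 kg/ha
Step 3: N mineralized = N pool * rate%/100 = 9627.6 * 2.6/100 = 250.3 kg/ha/yr

250.3


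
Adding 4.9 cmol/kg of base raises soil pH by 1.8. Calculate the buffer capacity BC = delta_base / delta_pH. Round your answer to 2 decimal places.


Step 1: BC = change in base / change in pH
Step 2: BC = 4.9 / 1.8
Step 3: BC = 2.72 cmol/(kg*pH unit)

2.72


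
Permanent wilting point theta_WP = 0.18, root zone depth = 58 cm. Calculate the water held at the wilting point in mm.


Step 1: Water (mm) = theta_WP * depth * 10
Step 2: Water = 0.18 * 58 * 10
Step 3: Water = 104.4 mm

104.4


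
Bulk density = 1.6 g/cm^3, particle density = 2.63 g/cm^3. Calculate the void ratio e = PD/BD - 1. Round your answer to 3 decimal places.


Step 1: e = PD / BD - 1
Step 2: e = 2.63 / 1.6 - 1
Step 3: e = 1.64375 - 1
Step 4: e = 0.644

0.644


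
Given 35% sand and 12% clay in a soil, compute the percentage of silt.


Step 1: sand + silt + clay = 100%
Step 2: silt = 100 - sand - clay
Step 3: silt = 100 - 35 - 12
Step 4: silt = 53%

53


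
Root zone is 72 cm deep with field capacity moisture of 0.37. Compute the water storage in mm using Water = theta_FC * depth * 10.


Step 1: Water (mm) = theta_FC * depth (cm) * 10
Step 2: Water = 0.37 * 72 * 10
Step 3: Water = 266.4 mm

266.4


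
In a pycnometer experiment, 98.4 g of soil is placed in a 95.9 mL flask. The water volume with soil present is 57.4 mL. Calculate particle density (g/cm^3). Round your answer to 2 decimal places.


Step 1: Volume of solids = flask volume - water volume with soil
Step 2: V_solids = 95.9 - 57.4 = 38.5 mL
Step 3: Particle density = mass / V_solids = 98.4 / 38.5 = 2.56 g/cm^3

2.56


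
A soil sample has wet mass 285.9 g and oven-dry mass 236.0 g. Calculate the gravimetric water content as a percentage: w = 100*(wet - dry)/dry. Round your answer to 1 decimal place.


Step 1: Water mass = wet - dry = 285.9 - 236.0 = 49.9 g
Step 2: w = 100 * water mass / dry mass
Step 3: w = 100 * 49.9 / 236.0 = 21.1%

21.1


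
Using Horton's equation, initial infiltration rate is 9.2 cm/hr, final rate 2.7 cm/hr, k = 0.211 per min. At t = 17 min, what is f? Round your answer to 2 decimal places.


Step 1: f = fc + (f0 - fc) * exp(-k * t)
Step 2: exp(-0.211 * 17) = 0.027681
Step 3: f = 2.7 + (9.2 - 2.7) * 0.027681
Step 4: f = 2.7 + 6.5 * 0.027681
Step 5: f = 2.88 cm/hr

2.88


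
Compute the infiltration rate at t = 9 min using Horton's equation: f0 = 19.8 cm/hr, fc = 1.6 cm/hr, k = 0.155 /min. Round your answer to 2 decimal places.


Step 1: f = fc + (f0 - fc) * exp(-k * t)
Step 2: exp(-0.155 * 9) = 0.247833
Step 3: f = 1.6 + (19.8 - 1.6) * 0.247833
Step 4: f = 1.6 + 18.2 * 0.247833
Step 5: f = 6.11 cm/hr

6.11


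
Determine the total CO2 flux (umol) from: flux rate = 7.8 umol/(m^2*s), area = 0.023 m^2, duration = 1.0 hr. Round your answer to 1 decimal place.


Step 1: Convert time to seconds: 1.0 hr * 3600 = 3600.0 s
Step 2: Total = flux * area * time_s
Step 3: Total = 7.8 * 0.023 * 3600.0
Step 4: Total = 645.8 umol

645.8


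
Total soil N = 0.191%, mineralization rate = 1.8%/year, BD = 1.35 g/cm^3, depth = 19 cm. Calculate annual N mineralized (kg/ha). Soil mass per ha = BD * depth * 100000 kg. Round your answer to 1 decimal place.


Step 1: Soil mass per ha = BD * depth * 100000 = 1.35 * 19 * 100000 = 2565000 kg
Step 2: Total N pool = soil mass * N%/100 = 2565000 * 0.191/100 = 4899.15 kg/ha
Step 3: N mineralized = N pool * rate%/100 = 4899.15 * 1.8/100 = 88.2 kg/ha/yr

88.2


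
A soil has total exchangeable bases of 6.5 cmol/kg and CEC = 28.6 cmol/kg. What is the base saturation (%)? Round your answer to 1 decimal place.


Step 1: BS = 100 * (sum of bases) / CEC
Step 2: BS = 100 * 6.5 / 28.6
Step 3: BS = 22.7%

22.7


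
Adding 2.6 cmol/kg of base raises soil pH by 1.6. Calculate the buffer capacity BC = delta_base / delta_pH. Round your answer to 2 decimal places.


Step 1: BC = change in base / change in pH
Step 2: BC = 2.6 / 1.6
Step 3: BC = 1.63 cmol/(kg*pH unit)

1.63


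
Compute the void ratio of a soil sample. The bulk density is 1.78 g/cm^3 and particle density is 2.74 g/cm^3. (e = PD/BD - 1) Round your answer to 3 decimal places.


Step 1: e = PD / BD - 1
Step 2: e = 2.74 / 1.78 - 1
Step 3: e = 1.53933 - 1
Step 4: e = 0.539

0.539


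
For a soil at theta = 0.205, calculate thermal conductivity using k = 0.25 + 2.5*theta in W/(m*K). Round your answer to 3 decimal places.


Step 1: k = 0.25 + 2.5 * theta
Step 2: k = 0.25 + 2.5 * 0.205
Step 3: k = 0.25 + 0.513
Step 4: k = 0.763 W/(m*K)

0.763


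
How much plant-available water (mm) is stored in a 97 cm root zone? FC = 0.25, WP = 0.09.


Step 1: Available water = (FC - WP) * depth * 10
Step 2: AW = (0.25 - 0.09) * 97 * 10
Step 3: AW = 0.16 * 97 * 10
Step 4: AW = 155.2 mm

155.2


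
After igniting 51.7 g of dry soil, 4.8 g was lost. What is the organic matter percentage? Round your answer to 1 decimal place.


Step 1: OM% = 100 * LOI / sample mass
Step 2: OM = 100 * 4.8 / 51.7
Step 3: OM = 9.3%

9.3


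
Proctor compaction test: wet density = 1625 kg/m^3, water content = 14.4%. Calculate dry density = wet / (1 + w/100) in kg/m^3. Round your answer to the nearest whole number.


Step 1: Dry density = wet density / (1 + w/100)
Step 2: Dry density = 1625 / (1 + 14.4/100)
Step 3: Dry density = 1625 / 1.144
Step 4: Dry density = 1420 kg/m^3

1420


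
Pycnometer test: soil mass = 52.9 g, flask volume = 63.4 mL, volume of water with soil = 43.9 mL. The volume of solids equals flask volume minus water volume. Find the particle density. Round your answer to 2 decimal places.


Step 1: Volume of solids = flask volume - water volume with soil
Step 2: V_solids = 63.4 - 43.9 = 19.5 mL
Step 3: Particle density = mass / V_solids = 52.9 / 19.5 = 2.71 g/cm^3

2.71


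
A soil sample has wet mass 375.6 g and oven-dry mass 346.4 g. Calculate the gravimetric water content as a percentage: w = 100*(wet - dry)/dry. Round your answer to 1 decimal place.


Step 1: Water mass = wet - dry = 375.6 - 346.4 = 29.2 g
Step 2: w = 100 * water mass / dry mass
Step 3: w = 100 * 29.2 / 346.4 = 8.4%

8.4


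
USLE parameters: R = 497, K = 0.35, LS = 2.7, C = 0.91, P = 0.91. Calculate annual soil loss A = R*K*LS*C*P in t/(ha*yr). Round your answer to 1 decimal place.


Step 1: A = R * K * LS * C * P
Step 2: R * K = 497 * 0.35 = 173.95
Step 3: (R*K) * LS = 173.95 * 2.7 = 469.665
Step 4: * C * P = 469.665 * 0.91 * 0.91 = 388.9
Step 5: A = 388.9 t/(ha*yr)

388.9


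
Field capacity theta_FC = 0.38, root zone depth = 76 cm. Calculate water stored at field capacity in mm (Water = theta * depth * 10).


Step 1: Water (mm) = theta_FC * depth (cm) * 10
Step 2: Water = 0.38 * 76 * 10
Step 3: Water = 288.8 mm

288.8


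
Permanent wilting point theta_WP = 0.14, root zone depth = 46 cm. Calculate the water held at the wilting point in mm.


Step 1: Water (mm) = theta_WP * depth * 10
Step 2: Water = 0.14 * 46 * 10
Step 3: Water = 64.4 mm

64.4


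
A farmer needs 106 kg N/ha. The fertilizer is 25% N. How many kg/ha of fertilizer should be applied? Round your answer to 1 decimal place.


Step 1: Fertilizer rate = target N / (N content / 100)
Step 2: Rate = 106 / (25 / 100)
Step 3: Rate = 106 / 0.25
Step 4: Rate = 424.0 kg/ha

424.0


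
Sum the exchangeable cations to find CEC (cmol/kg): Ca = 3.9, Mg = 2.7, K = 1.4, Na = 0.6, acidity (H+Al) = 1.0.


Step 1: CEC = Ca + Mg + K + Na + (H+Al)
Step 2: CEC = 3.9 + 2.7 + 1.4 + 0.6 + 1.0
Step 3: CEC = 9.6 cmol/kg

9.6


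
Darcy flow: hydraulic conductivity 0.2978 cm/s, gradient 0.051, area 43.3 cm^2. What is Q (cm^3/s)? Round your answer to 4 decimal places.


Step 1: Apply Darcy's law: Q = K * i * A
Step 2: Q = 0.2978 * 0.051 * 43.3
Step 3: Q = 0.6576 cm^3/s

0.6576


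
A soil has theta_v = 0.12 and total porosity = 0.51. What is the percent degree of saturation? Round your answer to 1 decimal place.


Step 1: S = 100 * theta_v / n
Step 2: S = 100 * 0.12 / 0.51
Step 3: S = 23.5%

23.5


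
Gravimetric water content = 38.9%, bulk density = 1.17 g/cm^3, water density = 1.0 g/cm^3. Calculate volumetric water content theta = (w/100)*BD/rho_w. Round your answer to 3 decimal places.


Step 1: theta = (w / 100) * BD / rho_w
Step 2: theta = (38.9 / 100) * 1.17 / 1.0
Step 3: theta = 0.389 * 1.17
Step 4: theta = 0.455

0.455


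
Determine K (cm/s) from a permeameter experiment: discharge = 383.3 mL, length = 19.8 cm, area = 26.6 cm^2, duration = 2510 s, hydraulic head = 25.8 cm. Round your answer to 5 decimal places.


Step 1: K = Q * L / (A * t * h)
Step 2: Numerator = 383.3 * 19.8 = 7589.34
Step 3: Denominator = 26.6 * 2510 * 25.8 = 1722562.8
Step 4: K = 7589.34 / 1722562.8 = 0.00441 cm/s

0.00441


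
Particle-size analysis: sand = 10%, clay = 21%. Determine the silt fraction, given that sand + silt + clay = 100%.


Step 1: sand + silt + clay = 100%
Step 2: silt = 100 - sand - clay
Step 3: silt = 100 - 10 - 21
Step 4: silt = 69%

69


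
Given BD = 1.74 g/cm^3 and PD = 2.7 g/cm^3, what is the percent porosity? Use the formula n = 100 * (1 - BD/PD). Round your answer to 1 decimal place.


Step 1: Formula: n = 100 * (1 - BD / PD)
Step 2: n = 100 * (1 - 1.74 / 2.7)
Step 3: n = 100 * (1 - 0.64444)
Step 4: n = 35.6%

35.6


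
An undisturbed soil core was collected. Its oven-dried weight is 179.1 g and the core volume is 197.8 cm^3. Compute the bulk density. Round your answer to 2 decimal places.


Step 1: Identify the formula: BD = dry mass / volume
Step 2: Substitute values: BD = 179.1 / 197.8
Step 3: BD = 0.91 g/cm^3

0.91


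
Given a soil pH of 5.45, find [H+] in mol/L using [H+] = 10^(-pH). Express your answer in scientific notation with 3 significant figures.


Step 1: [H+] = 10^(-pH)
Step 2: [H+] = 10^(-5.45)
Step 3: [H+] = 3.55e-06 mol/L

3.55e-06


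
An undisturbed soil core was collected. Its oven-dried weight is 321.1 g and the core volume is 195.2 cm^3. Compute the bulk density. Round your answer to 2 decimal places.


Step 1: Identify the formula: BD = dry mass / volume
Step 2: Substitute values: BD = 321.1 / 195.2
Step 3: BD = 1.64 g/cm^3

1.64


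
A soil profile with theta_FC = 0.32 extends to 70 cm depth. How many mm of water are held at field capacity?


Step 1: Water (mm) = theta_FC * depth (cm) * 10
Step 2: Water = 0.32 * 70 * 10
Step 3: Water = 224.0 mm

224.0


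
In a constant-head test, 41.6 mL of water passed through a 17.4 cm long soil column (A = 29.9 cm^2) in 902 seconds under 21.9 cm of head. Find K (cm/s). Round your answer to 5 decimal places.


Step 1: K = Q * L / (A * t * h)
Step 2: Numerator = 41.6 * 17.4 = 723.84
Step 3: Denominator = 29.9 * 902 * 21.9 = 590638.62
Step 4: K = 723.84 / 590638.62 = 0.00123 cm/s

0.00123


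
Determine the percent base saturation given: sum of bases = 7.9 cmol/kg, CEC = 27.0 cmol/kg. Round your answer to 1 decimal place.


Step 1: BS = 100 * (sum of bases) / CEC
Step 2: BS = 100 * 7.9 / 27.0
Step 3: BS = 29.3%

29.3


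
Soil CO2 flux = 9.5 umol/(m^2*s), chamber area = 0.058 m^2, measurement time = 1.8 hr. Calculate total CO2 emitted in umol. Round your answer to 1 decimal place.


Step 1: Convert time to seconds: 1.8 hr * 3600 = 6480.0 s
Step 2: Total = flux * area * time_s
Step 3: Total = 9.5 * 0.058 * 6480.0
Step 4: Total = 3570.5 umol

3570.5


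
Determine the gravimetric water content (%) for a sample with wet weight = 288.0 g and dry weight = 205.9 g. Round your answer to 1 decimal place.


Step 1: Water mass = wet - dry = 288.0 - 205.9 = 82.1 g
Step 2: w = 100 * water mass / dry mass
Step 3: w = 100 * 82.1 / 205.9 = 39.9%

39.9


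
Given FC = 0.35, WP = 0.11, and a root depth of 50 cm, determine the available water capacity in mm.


Step 1: Available water = (FC - WP) * depth * 10
Step 2: AW = (0.35 - 0.11) * 50 * 10
Step 3: AW = 0.24 * 50 * 10
Step 4: AW = 120.0 mm

120.0


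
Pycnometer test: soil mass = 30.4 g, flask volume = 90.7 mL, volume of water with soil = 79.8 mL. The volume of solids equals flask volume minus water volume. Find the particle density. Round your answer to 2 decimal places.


Step 1: Volume of solids = flask volume - water volume with soil
Step 2: V_solids = 90.7 - 79.8 = 10.9 mL
Step 3: Particle density = mass / V_solids = 30.4 / 10.9 = 2.79 g/cm^3

2.79


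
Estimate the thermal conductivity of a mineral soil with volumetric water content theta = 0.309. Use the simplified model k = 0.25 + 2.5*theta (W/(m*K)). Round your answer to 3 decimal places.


Step 1: k = 0.25 + 2.5 * theta
Step 2: k = 0.25 + 2.5 * 0.309
Step 3: k = 0.25 + 0.773
Step 4: k = 1.023 W/(m*K)

1.023


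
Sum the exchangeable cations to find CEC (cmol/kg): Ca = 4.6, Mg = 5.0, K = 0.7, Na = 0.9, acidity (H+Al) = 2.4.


Step 1: CEC = Ca + Mg + K + Na + (H+Al)
Step 2: CEC = 4.6 + 5.0 + 0.7 + 0.9 + 2.4
Step 3: CEC = 13.6 cmol/kg

13.6


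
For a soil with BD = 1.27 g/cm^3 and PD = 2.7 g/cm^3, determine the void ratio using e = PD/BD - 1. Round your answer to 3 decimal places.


Step 1: e = PD / BD - 1
Step 2: e = 2.7 / 1.27 - 1
Step 3: e = 2.12598 - 1
Step 4: e = 1.126

1.126


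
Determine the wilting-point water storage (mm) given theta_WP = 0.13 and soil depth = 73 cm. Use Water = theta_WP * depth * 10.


Step 1: Water (mm) = theta_WP * depth * 10
Step 2: Water = 0.13 * 73 * 10
Step 3: Water = 94.9 mm

94.9


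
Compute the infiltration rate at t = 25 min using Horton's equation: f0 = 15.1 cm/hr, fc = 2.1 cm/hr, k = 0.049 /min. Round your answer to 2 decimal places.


Step 1: f = fc + (f0 - fc) * exp(-k * t)
Step 2: exp(-0.049 * 25) = 0.293758
Step 3: f = 2.1 + (15.1 - 2.1) * 0.293758
Step 4: f = 2.1 + 13.0 * 0.293758
Step 5: f = 5.92 cm/hr

5.92


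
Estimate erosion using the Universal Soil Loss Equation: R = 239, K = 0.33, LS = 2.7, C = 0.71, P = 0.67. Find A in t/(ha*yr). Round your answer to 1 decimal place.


Step 1: A = R * K * LS * C * P
Step 2: R * K = 239 * 0.33 = 78.87
Step 3: (R*K) * LS = 78.87 * 2.7 = 212.949
Step 4: * C * P = 212.949 * 0.71 * 0.67 = 101.3
Step 5: A = 101.3 t/(ha*yr)

101.3


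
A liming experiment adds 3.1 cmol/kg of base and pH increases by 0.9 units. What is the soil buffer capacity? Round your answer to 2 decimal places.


Step 1: BC = change in base / change in pH
Step 2: BC = 3.1 / 0.9
Step 3: BC = 3.44 cmol/(kg*pH unit)

3.44


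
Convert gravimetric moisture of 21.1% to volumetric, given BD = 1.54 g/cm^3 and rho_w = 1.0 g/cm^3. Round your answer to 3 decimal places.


Step 1: theta = (w / 100) * BD / rho_w
Step 2: theta = (21.1 / 100) * 1.54 / 1.0
Step 3: theta = 0.211 * 1.54
Step 4: theta = 0.325

0.325
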